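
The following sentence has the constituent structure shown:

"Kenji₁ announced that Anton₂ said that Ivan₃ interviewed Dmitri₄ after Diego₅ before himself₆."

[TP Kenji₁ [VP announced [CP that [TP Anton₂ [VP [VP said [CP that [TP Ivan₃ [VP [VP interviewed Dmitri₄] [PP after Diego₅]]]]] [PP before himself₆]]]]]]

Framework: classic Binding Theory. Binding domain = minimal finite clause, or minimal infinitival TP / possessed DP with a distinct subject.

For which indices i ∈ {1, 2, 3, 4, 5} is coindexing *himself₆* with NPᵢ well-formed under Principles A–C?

{2}

*himself* is an anaphor, so Principle A applies: it must be bound in its binding domain.
Binding domain of *himself₆*: the embedded TP, whose subject is Anton₂.
*Kenji₁* c-commands the anaphor but is outside its binding domain → cannot satisfy Principle A.
*Anton₂* c-commands the anaphor within its binding domain → licit binder.
*Ivan₃* does not c-command the anaphor → cannot bind it.
*Dmitri₄* does not c-command the anaphor → cannot bind it.
*Diego₅* does not c-command the anaphor → cannot bind it.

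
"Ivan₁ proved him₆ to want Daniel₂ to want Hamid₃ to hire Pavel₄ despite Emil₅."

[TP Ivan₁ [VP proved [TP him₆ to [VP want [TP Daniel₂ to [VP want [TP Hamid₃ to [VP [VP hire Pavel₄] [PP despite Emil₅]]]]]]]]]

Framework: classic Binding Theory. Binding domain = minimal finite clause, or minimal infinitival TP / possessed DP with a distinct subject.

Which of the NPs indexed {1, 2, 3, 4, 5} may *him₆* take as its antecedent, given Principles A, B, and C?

none

*him* is a pronoun, so Principle B applies: it must be free in its binding domain.
Binding domain of *him₆*: the matrix TP, whose subject is Ivan₁.
*Ivan₁* c-commands the pronoun within its binding domain → coindexation would violate Principle B.
*Daniel₂*: the pronoun c-commands this R-expression → coindexation would violate Principle C on *Daniel₂*.
*Hamid₃*: the pronoun c-commands this R-expression → coindexation would violate Principle C on *Hamid₃*.
*Pavel₄*: the pronoun c-commands this R-expression → coindexation would violate Principle C on *Pavel₄*.
*Emil₅*: the pronoun c-commands this R-expression → coindexation would violate Principle C on *Emil₅*.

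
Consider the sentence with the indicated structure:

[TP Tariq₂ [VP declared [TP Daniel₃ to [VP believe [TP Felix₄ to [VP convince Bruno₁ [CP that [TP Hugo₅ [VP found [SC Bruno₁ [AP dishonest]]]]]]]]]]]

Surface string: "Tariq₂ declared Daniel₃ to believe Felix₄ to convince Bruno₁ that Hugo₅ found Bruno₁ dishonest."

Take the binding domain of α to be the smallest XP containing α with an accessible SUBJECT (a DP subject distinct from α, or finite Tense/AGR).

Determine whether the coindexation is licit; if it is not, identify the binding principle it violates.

The two coindexed NPs are *Bruno₁* (the higher occurrence) and *Bruno₁* (the lower occurrence).
*Bruno₁* (the lower occurrence) is an R-expression. Principle C requires it to be free everywhere.
*Bruno₁* (the higher occurrence) c-commands it and carries the same index.
The R-expression is bound → Principle C violation.

Principle C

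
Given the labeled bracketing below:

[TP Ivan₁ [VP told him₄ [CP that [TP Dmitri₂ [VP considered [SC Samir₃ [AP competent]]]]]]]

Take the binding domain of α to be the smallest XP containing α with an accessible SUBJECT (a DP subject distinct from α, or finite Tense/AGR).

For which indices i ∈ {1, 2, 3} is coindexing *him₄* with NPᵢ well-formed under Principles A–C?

none

*him* is a pronoun, so Principle B applies: it must be free in its binding domain.
Binding domain of *him₄*: the matrix TP, whose subject is Ivan₁.
*Ivan₁* c-commands the pronoun within its binding domain → coindexation would violate Principle B.
*Dmitri₂*: the pronoun c-commands this R-expression → coindexation would violate Principle C on *Dmitri₂*.
*Samir₃*: the pronoun c-commands this R-expression → coindexation would violate Principle C on *Samir₃*.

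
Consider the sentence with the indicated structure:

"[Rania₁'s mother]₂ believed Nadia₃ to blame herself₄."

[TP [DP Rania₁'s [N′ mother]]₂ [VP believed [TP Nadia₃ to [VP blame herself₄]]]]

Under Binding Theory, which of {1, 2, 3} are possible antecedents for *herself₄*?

*herself* is an anaphor, so Principle A applies: it must be bound in its binding domain.
Binding domain of *herself₄*: the embedded TP, whose subject is Nadia₃.
*Rania₁* does not c-command the anaphor → cannot bind it.
*[Rania₁'s mother]₂* c-commands the anaphor but is outside its binding domain → cannot satisfy Principle A.
*Nadia₃* c-commands the anaphor within its binding domain → licit binder.

{3}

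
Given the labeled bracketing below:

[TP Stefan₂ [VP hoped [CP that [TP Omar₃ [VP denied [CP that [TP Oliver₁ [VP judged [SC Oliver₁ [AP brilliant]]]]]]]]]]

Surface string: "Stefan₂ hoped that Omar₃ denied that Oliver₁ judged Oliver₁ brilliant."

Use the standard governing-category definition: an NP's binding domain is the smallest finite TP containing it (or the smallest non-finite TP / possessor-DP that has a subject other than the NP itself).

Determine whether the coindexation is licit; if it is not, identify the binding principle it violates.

The two coindexed NPs are *Oliver₁* (the higher occurrence) and *Oliver₁* (the lower occurrence).
*Oliver₁* (the lower occurrence) is an R-expression. Principle C requires it to be free everywhere.
*Oliver₁* (the higher occurrence) c-commands it and carries the same index.
The R-expression is bound → Principle C violation.

Principle C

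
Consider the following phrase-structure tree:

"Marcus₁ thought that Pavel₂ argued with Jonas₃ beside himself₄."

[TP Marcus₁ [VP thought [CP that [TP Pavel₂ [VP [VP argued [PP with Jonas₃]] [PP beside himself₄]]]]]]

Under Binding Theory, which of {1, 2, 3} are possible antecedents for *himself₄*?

*himself* is an anaphor, so Principle A applies: it must be bound in its binding domain.
Binding domain of *himself₄*: the embedded TP, whose subject is Pavel₂.
*Marcus₁* c-commands the anaphor but is outside its binding domain → cannot satisfy Principle A.
*Pavel₂* c-commands the anaphor within its binding domain → licit binder.
*Jonas₃* does not c-command the anaphor → cannot bind it.

{2}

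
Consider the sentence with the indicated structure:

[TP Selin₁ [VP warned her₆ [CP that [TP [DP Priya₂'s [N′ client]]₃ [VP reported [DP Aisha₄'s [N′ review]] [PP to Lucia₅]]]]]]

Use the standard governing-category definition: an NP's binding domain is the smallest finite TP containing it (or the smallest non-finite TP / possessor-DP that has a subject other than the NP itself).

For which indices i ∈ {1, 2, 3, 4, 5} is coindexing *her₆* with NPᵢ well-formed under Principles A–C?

none

*her* is a pronoun, so Principle B applies: it must be free in its binding domain.
Binding domain of *her₆*: the matrix TP, whose subject is Selin₁.
*Selin₁* c-commands the pronoun within its binding domain → coindexation would violate Principle B.
*Priya₂*: the pronoun c-commands this R-expression → coindexation would violate Principle C on *Priya₂*.
*[Priya₂'s client]₃*: the pronoun c-commands this R-expression → coindexation would violate Principle C on *[Priya₂'s client]₃*.
*Aisha₄*: the pronoun c-commands this R-expression → coindexation would violate Principle C on *Aisha₄*.
*Lucia₅*: the pronoun c-commands this R-expression → coindexation would violate Principle C on *Lucia₅*.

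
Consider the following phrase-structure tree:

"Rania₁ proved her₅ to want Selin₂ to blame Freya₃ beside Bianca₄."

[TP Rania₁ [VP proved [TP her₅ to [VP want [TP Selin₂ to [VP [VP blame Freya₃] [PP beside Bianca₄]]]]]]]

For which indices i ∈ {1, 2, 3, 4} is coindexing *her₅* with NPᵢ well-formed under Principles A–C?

*her* is a pronoun, so Principle B applies: it must be free in its binding domain.
Binding domain of *her₅*: the matrix TP, whose subject is Rania₁.
*Rania₁* c-commands the pronoun within its binding domain → coindexation would violate Principle B.
*Selin₂*: the pronoun c-commands this R-expression → coindexation would violate Principle C on *Selin₂*.
*Freya₃*: the pronoun c-commands this R-expression → coindexation would violate Principle C on *Freya₃*.
*Bianca₄*: the pronoun c-commands this R-expression → coindexation would violate Principle C on *Bianca₄*.

none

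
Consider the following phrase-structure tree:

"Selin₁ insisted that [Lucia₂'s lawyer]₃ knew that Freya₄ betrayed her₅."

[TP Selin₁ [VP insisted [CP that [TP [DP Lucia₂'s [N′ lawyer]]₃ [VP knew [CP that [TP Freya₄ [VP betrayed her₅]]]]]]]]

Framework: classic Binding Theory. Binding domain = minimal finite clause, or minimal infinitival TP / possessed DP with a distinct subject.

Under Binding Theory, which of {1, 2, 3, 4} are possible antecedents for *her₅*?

*her* is a pronoun, so Principle B applies: it must be free in its binding domain.
Binding domain of *her₅*: the embedded TP, whose subject is Freya₄.
*Selin₁* c-commands the pronoun but from outside its binding domain, and is not c-commanded by it → coindexation permitted.
*Lucia₂* and the pronoun do not c-command one another → neither Principle B nor Principle C is at stake; coindexation permitted.
*[Lucia₂'s lawyer]₃* c-commands the pronoun but from outside its binding domain, and is not c-commanded by it → coindexation permitted.
*Freya₄* c-commands the pronoun within its binding domain → coindexation would violate Principle B.

{1, 2, 3}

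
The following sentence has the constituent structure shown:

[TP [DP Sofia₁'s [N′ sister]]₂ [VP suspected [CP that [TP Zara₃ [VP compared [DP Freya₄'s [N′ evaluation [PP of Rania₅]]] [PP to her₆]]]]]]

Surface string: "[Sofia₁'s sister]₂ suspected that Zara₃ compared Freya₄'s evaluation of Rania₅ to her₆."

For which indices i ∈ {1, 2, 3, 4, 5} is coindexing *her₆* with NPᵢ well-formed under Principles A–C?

*her* is a pronoun, so Principle B applies: it must be free in its binding domain.
Binding domain of *her₆*: the embedded TP, whose subject is Zara₃.
*Sofia₁* and the pronoun do not c-command one another → neither Principle B nor Principle C is at stake; coindexation permitted.
*[Sofia₁'s sister]₂* c-commands the pronoun but from outside its binding domain, and is not c-commanded by it → coindexation permitted.
*Zara₃* c-commands the pronoun within its binding domain → coindexation would violate Principle B.
*Freya₄* and the pronoun do not c-command one another → neither Principle B nor Principle C is at stake; coindexation permitted.
*Rania₅* and the pronoun do not c-command one another → neither Principle B nor Principle C is at stake; coindexation permitted.

{1, 2, 4, 5}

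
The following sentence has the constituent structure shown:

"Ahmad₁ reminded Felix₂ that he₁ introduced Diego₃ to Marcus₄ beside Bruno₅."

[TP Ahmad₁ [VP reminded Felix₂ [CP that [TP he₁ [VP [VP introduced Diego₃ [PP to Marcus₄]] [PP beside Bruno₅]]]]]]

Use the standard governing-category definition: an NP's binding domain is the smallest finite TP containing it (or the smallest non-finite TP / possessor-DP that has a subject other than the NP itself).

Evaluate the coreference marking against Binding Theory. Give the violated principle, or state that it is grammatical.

grammatical

The two coindexed NPs are *Ahmad₁* and *he₁*.
*he₁* is a pronoun; nothing c-commands it within its binding domain (the embedded TP.), so Principle B holds trivially.
*Ahmad₁* is an R-expression; *he₁* does not c-command it, and no other NP shares its index, so Principle C is satisfied.
All principles are respected.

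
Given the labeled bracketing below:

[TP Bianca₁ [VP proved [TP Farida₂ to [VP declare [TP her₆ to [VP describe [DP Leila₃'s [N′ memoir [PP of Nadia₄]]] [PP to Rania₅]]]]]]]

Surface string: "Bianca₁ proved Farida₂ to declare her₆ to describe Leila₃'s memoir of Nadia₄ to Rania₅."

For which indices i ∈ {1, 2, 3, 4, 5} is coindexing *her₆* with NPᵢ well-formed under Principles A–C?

{1}

*her* is a pronoun, so Principle B applies: it must be free in its binding domain.
Binding domain of *her₆*: the embedded TP, whose subject is Farida₂.
*Bianca₁* c-commands the pronoun but from outside its binding domain, and is not c-commanded by it → coindexation permitted.
*Farida₂* c-commands the pronoun within its binding domain → coindexation would violate Principle B.
*Leila₃*: the pronoun c-commands this R-expression → coindexation would violate Principle C on *Leila₃*.
*Nadia₄*: the pronoun c-commands this R-expression → coindexation would violate Principle C on *Nadia₄*.
*Rania₅*: the pronoun c-commands this R-expression → coindexation would violate Principle C on *Rania₅*.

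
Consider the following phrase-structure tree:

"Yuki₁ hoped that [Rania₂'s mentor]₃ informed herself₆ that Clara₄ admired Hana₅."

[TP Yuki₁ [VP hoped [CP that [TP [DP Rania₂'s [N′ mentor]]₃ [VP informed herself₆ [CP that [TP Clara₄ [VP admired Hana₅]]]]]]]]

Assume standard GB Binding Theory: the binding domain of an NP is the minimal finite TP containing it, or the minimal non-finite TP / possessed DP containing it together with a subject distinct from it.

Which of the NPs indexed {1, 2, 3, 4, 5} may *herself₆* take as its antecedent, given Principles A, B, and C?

{3}

*herself* is an anaphor, so Principle A applies: it must be bound in its binding domain.
Binding domain of *herself₆*: the embedded TP, whose subject is [Rania₂'s mentor]₃.
*Yuki₁* c-commands the anaphor but is outside its binding domain → cannot satisfy Principle A.
*Rania₂* does not c-command the anaphor → cannot bind it.
*[Rania₂'s mentor]₃* c-commands the anaphor within its binding domain → licit binder.
*Clara₄* does not c-command the anaphor → cannot bind it.
*Hana₅* does not c-command the anaphor → cannot bind it.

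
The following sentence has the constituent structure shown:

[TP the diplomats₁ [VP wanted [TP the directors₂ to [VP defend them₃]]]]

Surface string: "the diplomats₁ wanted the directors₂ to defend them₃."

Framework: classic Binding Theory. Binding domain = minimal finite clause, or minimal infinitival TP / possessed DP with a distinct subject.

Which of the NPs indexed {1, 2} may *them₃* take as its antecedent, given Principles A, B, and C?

{1}

*them* is a pronoun, so Principle B applies: it must be free in its binding domain.
Binding domain of *them₃*: the embedded TP, whose subject is the directors₂.
*the diplomats₁* c-commands the pronoun but from outside its binding domain, and is not c-commanded by it → coindexation permitted.
*the directors₂* c-commands the pronoun within its binding domain → coindexation would violate Principle B.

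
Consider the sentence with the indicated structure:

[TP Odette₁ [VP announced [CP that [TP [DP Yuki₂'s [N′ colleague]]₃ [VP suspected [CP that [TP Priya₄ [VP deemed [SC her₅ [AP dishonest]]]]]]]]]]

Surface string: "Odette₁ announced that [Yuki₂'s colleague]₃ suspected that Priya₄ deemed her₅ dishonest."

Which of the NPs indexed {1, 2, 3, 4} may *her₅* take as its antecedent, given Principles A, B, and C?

*her* is a pronoun, so Principle B applies: it must be free in its binding domain.
Binding domain of *her₅*: the embedded TP, whose subject is Priya₄.
*Odette₁* c-commands the pronoun but from outside its binding domain, and is not c-commanded by it → coindexation permitted.
*Yuki₂* and the pronoun do not c-command one another → neither Principle B nor Principle C is at stake; coindexation permitted.
*[Yuki₂'s colleague]₃* c-commands the pronoun but from outside its binding domain, and is not c-commanded by it → coindexation permitted.
*Priya₄* c-commands the pronoun within its binding domain → coindexation would violate Principle B.

{1, 2, 3}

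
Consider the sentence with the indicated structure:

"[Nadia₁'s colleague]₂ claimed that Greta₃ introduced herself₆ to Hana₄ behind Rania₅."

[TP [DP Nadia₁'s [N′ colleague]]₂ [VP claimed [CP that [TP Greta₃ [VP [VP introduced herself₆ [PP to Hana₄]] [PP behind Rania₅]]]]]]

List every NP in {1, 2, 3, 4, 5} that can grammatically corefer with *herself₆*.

*herself* is an anaphor, so Principle A applies: it must be bound in its binding domain.
Binding domain of *herself₆*: the embedded TP, whose subject is Greta₃.
*Nadia₁* does not c-command the anaphor → cannot bind it.
*[Nadia₁'s colleague]₂* c-commands the anaphor but is outside its binding domain → cannot satisfy Principle A.
*Greta₃* c-commands the anaphor within its binding domain → licit binder.
*Hana₄* does not c-command the anaphor → cannot bind it.
*Rania₅* does not c-command the anaphor → cannot bind it.

{3}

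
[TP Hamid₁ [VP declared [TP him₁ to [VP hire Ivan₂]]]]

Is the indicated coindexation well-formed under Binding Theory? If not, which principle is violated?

The two coindexed NPs are *Hamid₁* and *him₁*.
*him₁* is a pronoun. Its binding domain is the matrix TP, whose subject is Hamid₁.
*Hamid₁* c-commands it within that domain and carries the same index.
The pronoun is locally bound → Principle B violation.

Principle B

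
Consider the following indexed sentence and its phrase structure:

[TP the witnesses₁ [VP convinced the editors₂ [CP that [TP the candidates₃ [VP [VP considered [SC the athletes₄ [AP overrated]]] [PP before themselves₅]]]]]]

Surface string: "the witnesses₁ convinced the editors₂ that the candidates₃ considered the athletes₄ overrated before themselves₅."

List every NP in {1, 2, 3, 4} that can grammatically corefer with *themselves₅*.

{3}

*themselves* is an anaphor, so Principle A applies: it must be bound in its binding domain.
Binding domain of *themselves₅*: the embedded TP, whose subject is the candidates₃.
*the witnesses₁* c-commands the anaphor but is outside its binding domain → cannot satisfy Principle A.
*the editors₂* c-commands the anaphor but is outside its binding domain → cannot satisfy Principle A.
*the candidates₃* c-commands the anaphor within its binding domain → licit binder.
*the athletes₄* does not c-command the anaphor → cannot bind it.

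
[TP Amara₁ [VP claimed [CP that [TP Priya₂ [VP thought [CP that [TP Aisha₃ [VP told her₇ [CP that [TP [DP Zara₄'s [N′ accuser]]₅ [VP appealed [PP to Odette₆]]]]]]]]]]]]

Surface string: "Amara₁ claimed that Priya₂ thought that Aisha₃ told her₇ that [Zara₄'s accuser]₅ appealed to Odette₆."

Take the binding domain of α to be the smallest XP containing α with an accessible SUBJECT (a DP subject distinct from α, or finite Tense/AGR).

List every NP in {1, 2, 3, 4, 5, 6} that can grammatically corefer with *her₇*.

{1, 2}

*her* is a pronoun, so Principle B applies: it must be free in its binding domain.
Binding domain of *her₇*: the embedded TP, whose subject is Aisha₃.
*Amara₁* c-commands the pronoun but from outside its binding domain, and is not c-commanded by it → coindexation permitted.
*Priya₂* c-commands the pronoun but from outside its binding domain, and is not c-commanded by it → coindexation permitted.
*Aisha₃* c-commands the pronoun within its binding domain → coindexation would violate Principle B.
*Zara₄*: the pronoun c-commands this R-expression → coindexation would violate Principle C on *Zara₄*.
*[Zara₄'s accuser]₅*: the pronoun c-commands this R-expression → coindexation would violate Principle C on *[Zara₄'s accuser]₅*.
*Odette₆*: the pronoun c-commands this R-expression → coindexation would violate Principle C on *Odette₆*.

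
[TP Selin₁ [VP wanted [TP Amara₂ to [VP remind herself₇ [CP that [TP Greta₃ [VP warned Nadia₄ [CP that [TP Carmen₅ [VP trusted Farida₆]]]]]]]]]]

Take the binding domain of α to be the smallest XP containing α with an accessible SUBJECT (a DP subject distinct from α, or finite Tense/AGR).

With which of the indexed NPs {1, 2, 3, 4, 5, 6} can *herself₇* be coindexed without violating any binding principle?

*herself* is an anaphor, so Principle A applies: it must be bound in its binding domain.
Binding domain of *herself₇*: the embedded TP, whose subject is Amara₂.
*Selin₁* c-commands the anaphor but is outside its binding domain → cannot satisfy Principle A.
*Amara₂* c-commands the anaphor within its binding domain → licit binder.
*Greta₃* does not c-command the anaphor → cannot bind it.
*Nadia₄* does not c-command the anaphor → cannot bind it.
*Carmen₅* does not c-command the anaphor → cannot bind it.
*Farida₆* does not c-command the anaphor → cannot bind it.

{2}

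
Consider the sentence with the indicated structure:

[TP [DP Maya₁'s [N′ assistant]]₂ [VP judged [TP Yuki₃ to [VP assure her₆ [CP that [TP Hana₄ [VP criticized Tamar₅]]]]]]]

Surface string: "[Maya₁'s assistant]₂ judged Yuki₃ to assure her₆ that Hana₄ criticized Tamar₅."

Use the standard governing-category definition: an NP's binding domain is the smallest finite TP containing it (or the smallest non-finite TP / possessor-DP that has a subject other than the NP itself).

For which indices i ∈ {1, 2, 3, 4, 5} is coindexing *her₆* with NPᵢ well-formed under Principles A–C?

{1, 2}

*her* is a pronoun, so Principle B applies: it must be free in its binding domain.
Binding domain of *her₆*: the embedded TP, whose subject is Yuki₃.
*Maya₁* and the pronoun do not c-command one another → neither Principle B nor Principle C is at stake; coindexation permitted.
*[Maya₁'s assistant]₂* c-commands the pronoun but from outside its binding domain, and is not c-commanded by it → coindexation permitted.
*Yuki₃* c-commands the pronoun within its binding domain → coindexation would violate Principle B.
*Hana₄*: the pronoun c-commands this R-expression → coindexation would violate Principle C on *Hana₄*.
*Tamar₅*: the pronoun c-commands this R-expression → coindexation would violate Principle C on *Tamar₅*.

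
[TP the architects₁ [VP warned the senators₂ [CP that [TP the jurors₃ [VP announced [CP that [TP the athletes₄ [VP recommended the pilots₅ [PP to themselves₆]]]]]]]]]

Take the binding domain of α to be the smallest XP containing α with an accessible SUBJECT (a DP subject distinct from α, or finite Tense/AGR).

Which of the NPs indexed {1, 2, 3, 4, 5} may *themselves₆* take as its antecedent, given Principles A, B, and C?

*themselves* is an anaphor, so Principle A applies: it must be bound in its binding domain.
Binding domain of *themselves₆*: the embedded TP, whose subject is the athletes₄.
*the architects₁* c-commands the anaphor but is outside its binding domain → cannot satisfy Principle A.
*the senators₂* c-commands the anaphor but is outside its binding domain → cannot satisfy Principle A.
*the jurors₃* c-commands the anaphor but is outside its binding domain → cannot satisfy Principle A.
*the athletes₄* c-commands the anaphor within its binding domain → licit binder.
*the pilots₅* c-commands the anaphor within its binding domain → licit binder.

{4, 5}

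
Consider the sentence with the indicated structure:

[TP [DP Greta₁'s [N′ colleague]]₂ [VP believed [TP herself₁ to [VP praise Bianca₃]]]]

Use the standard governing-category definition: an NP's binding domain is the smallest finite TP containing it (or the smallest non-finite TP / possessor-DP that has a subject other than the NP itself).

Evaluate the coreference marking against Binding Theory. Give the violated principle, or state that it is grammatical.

Principle A

The two coindexed NPs are *Greta₁* and *herself₁*.
*herself₁* is an anaphor. Principle A requires it to be bound within its binding domain — the matrix TP, whose subject is [Greta₁'s colleague]₂.
Within that domain it is c-commanded by *[Greta₁'s colleague]₂*, which does not share its index.
*Greta₁* does not c-command the anaphor at all.
The anaphor is unbound in its domain → Principle A violation.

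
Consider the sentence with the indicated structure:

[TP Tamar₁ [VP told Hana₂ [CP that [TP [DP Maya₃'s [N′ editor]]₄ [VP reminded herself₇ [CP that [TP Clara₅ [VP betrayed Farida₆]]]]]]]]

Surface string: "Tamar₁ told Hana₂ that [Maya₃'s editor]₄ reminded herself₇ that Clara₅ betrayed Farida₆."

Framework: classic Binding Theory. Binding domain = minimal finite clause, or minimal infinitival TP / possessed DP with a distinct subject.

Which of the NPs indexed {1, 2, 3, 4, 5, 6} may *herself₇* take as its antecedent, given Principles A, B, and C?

{4}

*herself* is an anaphor, so Principle A applies: it must be bound in its binding domain.
Binding domain of *herself₇*: the embedded TP, whose subject is [Maya₃'s editor]₄.
*Tamar₁* c-commands the anaphor but is outside its binding domain → cannot satisfy Principle A.
*Hana₂* c-commands the anaphor but is outside its binding domain → cannot satisfy Principle A.
*Maya₃* does not c-command the anaphor → cannot bind it.
*[Maya₃'s editor]₄* c-commands the anaphor within its binding domain → licit binder.
*Clara₅* does not c-command the anaphor → cannot bind it.
*Farida₆* does not c-command the anaphor → cannot bind it.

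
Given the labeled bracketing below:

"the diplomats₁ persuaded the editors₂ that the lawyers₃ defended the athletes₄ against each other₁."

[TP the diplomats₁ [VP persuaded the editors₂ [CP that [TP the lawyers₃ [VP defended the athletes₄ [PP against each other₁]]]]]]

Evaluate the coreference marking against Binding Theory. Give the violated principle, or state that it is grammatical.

Principle A

The two coindexed NPs are *the diplomats₁* and *each other₁*.
*each other₁* is an anaphor. Principle A requires it to be bound within its binding domain — the embedded TP, whose subject is the lawyers₃.
Within that domain it is c-commanded by *the lawyers₃*, *the athletes₄*, none of which share its index.
*the diplomats₁* does c-command the anaphor, but from outside its binding domain.
The anaphor is unbound in its domain → Principle A violation.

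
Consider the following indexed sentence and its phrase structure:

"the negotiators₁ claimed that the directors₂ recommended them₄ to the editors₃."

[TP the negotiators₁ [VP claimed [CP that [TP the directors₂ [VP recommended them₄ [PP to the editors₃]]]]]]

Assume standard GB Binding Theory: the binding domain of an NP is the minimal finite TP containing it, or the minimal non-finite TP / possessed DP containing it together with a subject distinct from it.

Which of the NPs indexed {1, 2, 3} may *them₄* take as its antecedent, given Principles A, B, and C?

*them* is a pronoun, so Principle B applies: it must be free in its binding domain.
Binding domain of *them₄*: the embedded TP, whose subject is the directors₂.
*the negotiators₁* c-commands the pronoun but from outside its binding domain, and is not c-commanded by it → coindexation permitted.
*the directors₂* c-commands the pronoun within its binding domain → coindexation would violate Principle B.
*the editors₃*: the pronoun c-commands this R-expression → coindexation would violate Principle C on *the editors₃*.

{1}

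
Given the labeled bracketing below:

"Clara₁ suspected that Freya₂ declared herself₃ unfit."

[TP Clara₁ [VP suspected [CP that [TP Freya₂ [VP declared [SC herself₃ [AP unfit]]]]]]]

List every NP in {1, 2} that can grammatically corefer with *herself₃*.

{2}

*herself* is an anaphor, so Principle A applies: it must be bound in its binding domain.
Binding domain of *herself₃*: the embedded TP, whose subject is Freya₂.
*Clara₁* c-commands the anaphor but is outside its binding domain → cannot satisfy Principle A.
*Freya₂* c-commands the anaphor within its binding domain → licit binder.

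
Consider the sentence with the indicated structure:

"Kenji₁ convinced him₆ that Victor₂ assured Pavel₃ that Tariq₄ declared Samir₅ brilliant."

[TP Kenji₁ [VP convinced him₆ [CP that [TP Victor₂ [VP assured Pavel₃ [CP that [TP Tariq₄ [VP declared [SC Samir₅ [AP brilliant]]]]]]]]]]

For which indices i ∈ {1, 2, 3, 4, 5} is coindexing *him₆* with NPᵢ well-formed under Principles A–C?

none

*him* is a pronoun, so Principle B applies: it must be free in its binding domain.
Binding domain of *him₆*: the matrix TP, whose subject is Kenji₁.
*Kenji₁* c-commands the pronoun within its binding domain → coindexation would violate Principle B.
*Victor₂*: the pronoun c-commands this R-expression → coindexation would violate Principle C on *Victor₂*.
*Pavel₃*: the pronoun c-commands this R-expression → coindexation would violate Principle C on *Pavel₃*.
*Tariq₄*: the pronoun c-commands this R-expression → coindexation would violate Principle C on *Tariq₄*.
*Samir₅*: the pronoun c-commands this R-expression → coindexation would violate Principle C on *Samir₅*.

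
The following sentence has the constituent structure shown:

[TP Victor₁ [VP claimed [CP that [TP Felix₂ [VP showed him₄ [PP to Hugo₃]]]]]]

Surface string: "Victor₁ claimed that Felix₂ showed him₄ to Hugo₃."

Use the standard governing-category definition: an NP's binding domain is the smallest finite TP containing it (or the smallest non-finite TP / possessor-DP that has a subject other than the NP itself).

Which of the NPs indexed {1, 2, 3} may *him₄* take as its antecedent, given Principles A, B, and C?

*him* is a pronoun, so Principle B applies: it must be free in its binding domain.
Binding domain of *him₄*: the embedded TP, whose subject is Felix₂.
*Victor₁* c-commands the pronoun but from outside its binding domain, and is not c-commanded by it → coindexation permitted.
*Felix₂* c-commands the pronoun within its binding domain → coindexation would violate Principle B.
*Hugo₃*: the pronoun c-commands this R-expression → coindexation would violate Principle C on *Hugo₃*.

{1}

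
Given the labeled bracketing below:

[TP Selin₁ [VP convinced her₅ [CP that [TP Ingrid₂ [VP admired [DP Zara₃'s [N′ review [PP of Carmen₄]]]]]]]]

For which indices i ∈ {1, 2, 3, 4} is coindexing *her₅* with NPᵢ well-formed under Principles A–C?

*her* is a pronoun, so Principle B applies: it must be free in its binding domain.
Binding domain of *her₅*: the matrix TP, whose subject is Selin₁.
*Selin₁* c-commands the pronoun within its binding domain → coindexation would violate Principle B.
*Ingrid₂*: the pronoun c-commands this R-expression → coindexation would violate Principle C on *Ingrid₂*.
*Zara₃*: the pronoun c-commands this R-expression → coindexation would violate Principle C on *Zara₃*.
*Carmen₄*: the pronoun c-commands this R-expression → coindexation would violate Principle C on *Carmen₄*.

none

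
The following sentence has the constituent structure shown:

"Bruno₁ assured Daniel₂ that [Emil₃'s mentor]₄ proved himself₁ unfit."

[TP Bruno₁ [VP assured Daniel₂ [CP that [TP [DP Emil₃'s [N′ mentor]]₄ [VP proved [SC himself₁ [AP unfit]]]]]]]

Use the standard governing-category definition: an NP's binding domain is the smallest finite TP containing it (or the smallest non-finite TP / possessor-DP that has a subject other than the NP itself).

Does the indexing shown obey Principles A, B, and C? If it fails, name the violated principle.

Principle A

The two coindexed NPs are *Bruno₁* and *himself₁*.
*himself₁* is an anaphor. Principle A requires it to be bound within its binding domain — the embedded TP, whose subject is [Emil₃'s mentor]₄.
Within that domain it is c-commanded by *[Emil₃'s mentor]₄*, which does not share its index.
*Bruno₁* does c-command the anaphor, but from outside its binding domain.
The anaphor is unbound in its domain → Principle A violation.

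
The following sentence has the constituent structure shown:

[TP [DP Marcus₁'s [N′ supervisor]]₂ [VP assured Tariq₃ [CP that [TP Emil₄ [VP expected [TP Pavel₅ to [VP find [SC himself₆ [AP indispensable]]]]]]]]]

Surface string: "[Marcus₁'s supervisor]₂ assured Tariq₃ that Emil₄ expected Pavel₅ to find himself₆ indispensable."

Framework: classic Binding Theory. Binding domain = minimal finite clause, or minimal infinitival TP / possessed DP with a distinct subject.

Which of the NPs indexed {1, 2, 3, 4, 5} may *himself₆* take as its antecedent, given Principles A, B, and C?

*himself* is an anaphor, so Principle A applies: it must be bound in its binding domain.
Binding domain of *himself₆*: the embedded TP, whose subject is Pavel₅.
*Marcus₁* does not c-command the anaphor → cannot bind it.
*[Marcus₁'s supervisor]₂* c-commands the anaphor but is outside its binding domain → cannot satisfy Principle A.
*Tariq₃* c-commands the anaphor but is outside its binding domain → cannot satisfy Principle A.
*Emil₄* c-commands the anaphor but is outside its binding domain → cannot satisfy Principle A.
*Pavel₅* c-commands the anaphor within its binding domain → licit binder.

{5}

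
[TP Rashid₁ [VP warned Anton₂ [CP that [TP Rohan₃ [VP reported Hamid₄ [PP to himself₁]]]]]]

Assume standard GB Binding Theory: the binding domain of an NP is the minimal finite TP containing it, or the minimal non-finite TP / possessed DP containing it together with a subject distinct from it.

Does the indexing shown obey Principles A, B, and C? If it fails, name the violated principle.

Principle A

The two coindexed NPs are *Rashid₁* and *himself₁*.
*himself₁* is an anaphor. Principle A requires it to be bound within its binding domain — the embedded TP, whose subject is Rohan₃.
Within that domain it is c-commanded by *Rohan₃*, *Hamid₄*, none of which share its index.
*Rashid₁* does c-command the anaphor, but from outside its binding domain.
The anaphor is unbound in its domain → Principle A violation.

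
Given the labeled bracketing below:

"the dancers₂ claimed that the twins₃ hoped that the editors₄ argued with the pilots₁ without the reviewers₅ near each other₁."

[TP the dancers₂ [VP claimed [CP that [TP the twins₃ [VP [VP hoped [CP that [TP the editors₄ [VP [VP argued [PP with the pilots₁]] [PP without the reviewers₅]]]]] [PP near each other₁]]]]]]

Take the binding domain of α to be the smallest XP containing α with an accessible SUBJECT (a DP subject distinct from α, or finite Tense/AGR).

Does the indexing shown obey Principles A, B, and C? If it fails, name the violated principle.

Principle A

The two coindexed NPs are *the pilots₁* and *each other₁*.
*each other₁* is an anaphor. Principle A requires it to be bound within its binding domain — the embedded TP, whose subject is the twins₃.
Within that domain it is c-commanded by *the twins₃*, which does not share its index.
*the pilots₁* does not c-command the anaphor at all.
The anaphor is unbound in its domain → Principle A violation.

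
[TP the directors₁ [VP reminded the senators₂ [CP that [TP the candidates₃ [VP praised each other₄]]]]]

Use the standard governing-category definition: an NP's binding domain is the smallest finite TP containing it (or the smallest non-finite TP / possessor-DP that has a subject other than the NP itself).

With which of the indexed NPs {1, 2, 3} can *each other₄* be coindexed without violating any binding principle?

{3}

*each other* is an anaphor, so Principle A applies: it must be bound in its binding domain.
Binding domain of *each other₄*: the embedded TP, whose subject is the candidates₃.
*the directors₁* c-commands the anaphor but is outside its binding domain → cannot satisfy Principle A.
*the senators₂* c-commands the anaphor but is outside its binding domain → cannot satisfy Principle A.
*the candidates₃* c-commands the anaphor within its binding domain → licit binder.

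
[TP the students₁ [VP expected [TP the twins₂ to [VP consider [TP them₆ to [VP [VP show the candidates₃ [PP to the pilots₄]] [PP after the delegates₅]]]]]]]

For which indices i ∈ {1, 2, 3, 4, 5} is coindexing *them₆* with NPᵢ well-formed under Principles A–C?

*them* is a pronoun, so Principle B applies: it must be free in its binding domain.
Binding domain of *them₆*: the embedded TP, whose subject is the twins₂.
*the students₁* c-commands the pronoun but from outside its binding domain, and is not c-commanded by it → coindexation permitted.
*the twins₂* c-commands the pronoun within its binding domain → coindexation would violate Principle B.
*the candidates₃*: the pronoun c-commands this R-expression → coindexation would violate Principle C on *the candidates₃*.
*the pilots₄*: the pronoun c-commands this R-expression → coindexation would violate Principle C on *the pilots₄*.
*the delegates₅*: the pronoun c-commands this R-expression → coindexation would violate Principle C on *the delegates₅*.

{1}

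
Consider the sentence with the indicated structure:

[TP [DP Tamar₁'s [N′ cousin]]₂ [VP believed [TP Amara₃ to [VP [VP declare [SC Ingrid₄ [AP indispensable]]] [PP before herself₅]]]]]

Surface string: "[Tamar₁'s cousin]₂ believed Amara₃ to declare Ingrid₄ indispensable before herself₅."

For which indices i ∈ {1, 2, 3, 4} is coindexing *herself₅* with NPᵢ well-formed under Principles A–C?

{3}

*herself* is an anaphor, so Principle A applies: it must be bound in its binding domain.
Binding domain of *herself₅*: the embedded TP, whose subject is Amara₃.
*Tamar₁* does not c-command the anaphor → cannot bind it.
*[Tamar₁'s cousin]₂* c-commands the anaphor but is outside its binding domain → cannot satisfy Principle A.
*Amara₃* c-commands the anaphor within its binding domain → licit binder.
*Ingrid₄* does not c-command the anaphor → cannot bind it.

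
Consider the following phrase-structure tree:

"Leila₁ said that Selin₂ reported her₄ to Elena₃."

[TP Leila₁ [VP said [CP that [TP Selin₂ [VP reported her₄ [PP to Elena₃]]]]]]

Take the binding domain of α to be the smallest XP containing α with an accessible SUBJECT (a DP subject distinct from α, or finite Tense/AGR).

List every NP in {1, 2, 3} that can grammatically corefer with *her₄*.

*her* is a pronoun, so Principle B applies: it must be free in its binding domain.
Binding domain of *her₄*: the embedded TP, whose subject is Selin₂.
*Leila₁* c-commands the pronoun but from outside its binding domain, and is not c-commanded by it → coindexation permitted.
*Selin₂* c-commands the pronoun within its binding domain → coindexation would violate Principle B.
*Elena₃*: the pronoun c-commands this R-expression → coindexation would violate Principle C on *Elena₃*.

{1}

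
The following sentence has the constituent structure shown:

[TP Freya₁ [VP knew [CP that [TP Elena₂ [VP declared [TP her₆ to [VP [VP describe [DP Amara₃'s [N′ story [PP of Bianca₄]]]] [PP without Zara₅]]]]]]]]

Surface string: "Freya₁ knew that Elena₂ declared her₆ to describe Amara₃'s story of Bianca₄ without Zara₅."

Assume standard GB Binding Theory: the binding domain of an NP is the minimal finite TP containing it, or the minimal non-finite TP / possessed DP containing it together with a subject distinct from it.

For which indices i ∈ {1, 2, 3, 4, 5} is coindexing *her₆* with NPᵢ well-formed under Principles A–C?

*her* is a pronoun, so Principle B applies: it must be free in its binding domain.
Binding domain of *her₆*: the embedded TP, whose subject is Elena₂.
*Freya₁* c-commands the pronoun but from outside its binding domain, and is not c-commanded by it → coindexation permitted.
*Elena₂* c-commands the pronoun within its binding domain → coindexation would violate Principle B.
*Amara₃*: the pronoun c-commands this R-expression → coindexation would violate Principle C on *Amara₃*.
*Bianca₄*: the pronoun c-commands this R-expression → coindexation would violate Principle C on *Bianca₄*.
*Zara₅*: the pronoun c-commands this R-expression → coindexation would violate Principle C on *Zara₅*.

{1}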